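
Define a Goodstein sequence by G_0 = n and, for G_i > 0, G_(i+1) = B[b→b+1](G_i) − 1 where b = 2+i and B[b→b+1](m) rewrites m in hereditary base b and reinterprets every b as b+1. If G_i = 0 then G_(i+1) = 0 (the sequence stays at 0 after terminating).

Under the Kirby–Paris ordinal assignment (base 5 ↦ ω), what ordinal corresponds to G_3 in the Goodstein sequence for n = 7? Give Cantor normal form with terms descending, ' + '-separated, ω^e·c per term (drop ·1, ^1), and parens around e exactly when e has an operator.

i=0: 7 = 2^2 + 2 + 1 (b=2); 2→3: 3^3 + 3 + 1 = 31; 31−1 = 30
i=1: 30 = 3^3 + 3 (b=3); 3→4: 4^4 + 4 = 260; 260−1 = 259
i=2: 259 = 4^4 + 3 (b=4); 4→5: 5^5 + 3 = 3128; 3128−1 = 3127
i=3: 3127 = 5^5 + 2 (b=5); 5→6: 6^6 + 2 = 46658; 46658−1 = 46657

ω^ω + 2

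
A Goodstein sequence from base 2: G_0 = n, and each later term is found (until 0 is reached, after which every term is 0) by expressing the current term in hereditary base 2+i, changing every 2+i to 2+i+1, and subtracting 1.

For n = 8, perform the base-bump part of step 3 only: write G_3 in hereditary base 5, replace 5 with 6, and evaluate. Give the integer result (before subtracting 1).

G_0 = 8. HB_2(8) = 2^(2 + 1). Bump = 81. G_1 = 80.
G_1 = 80. HB_3(80) = 2·3^3 + 2·3^2 + 2·3 + 2. Bump = 554. G_2 = 553.
G_2 = 553. HB_4(553) = 2·4^4 + 2·4^2 + 2·4 + 1. Bump = 6311. G_3 = 6310.
G_3 = 6310. HB_5(6310) = 2·5^5 + 2·5^2 + 2·5. Bump = 93396. G_4 = 93395.

93396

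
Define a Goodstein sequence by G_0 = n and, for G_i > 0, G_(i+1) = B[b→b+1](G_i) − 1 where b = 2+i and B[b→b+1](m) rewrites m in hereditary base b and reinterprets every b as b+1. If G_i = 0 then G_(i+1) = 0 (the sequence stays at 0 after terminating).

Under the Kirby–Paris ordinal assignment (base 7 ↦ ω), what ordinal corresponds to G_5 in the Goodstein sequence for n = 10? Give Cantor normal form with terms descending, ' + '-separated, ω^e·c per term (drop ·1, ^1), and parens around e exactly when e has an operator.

i=0: 10 = 2^(2 + 1) + 2 (b=2); 2→3: 3^(3 + 1) + 3 = 84; 84−1 = 83
i=1: 83 = 3^(3 + 1) + 2 (b=3); 3→4: 4^(4 + 1) + 2 = 1026; 1026−1 = 1025
i=2: 1025 = 4^(4 + 1) + 1 (b=4); 4→5: 5^(5 + 1) + 1 = 15626; 15626−1 = 15625
i=3: 15625 = 5^(5 + 1) (b=5); 5→6: 6^(6 + 1) = 279936; 279936−1 = 279935
i=4: 279935 = 5·6^6 + 5·6^5 + 5·6^4 + 5·6^3 + 5·6^2 + 5·6 + 5 (b=6); 6→7: 5·7^7 + 5·7^5 + 5·7^4 + 5·7^3 + 5·7^2 + 5·7 + 5 = 4215755; 4215755−1 = 4215754
i=5: 4215754 = 5·7^7 + 5·7^5 + 5·7^4 + 5·7^3 + 5·7^2 + 5·7 + 4 (b=7); 7→8: 5·8^8 + 5·8^5 + 5·8^4 + 5·8^3 + 5·8^2 + 5·8 + 4 = 84073324; 84073324−1 = 84073323

ω^ω·5 + ω^5·5 + ω^4·5 + ω^3·5 + ω^2·5 + ω·5 + 4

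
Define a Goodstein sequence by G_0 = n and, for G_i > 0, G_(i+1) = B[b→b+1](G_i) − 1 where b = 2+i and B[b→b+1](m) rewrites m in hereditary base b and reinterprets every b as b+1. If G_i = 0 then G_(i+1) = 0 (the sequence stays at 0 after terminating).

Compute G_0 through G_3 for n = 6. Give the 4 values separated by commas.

G_0=6  [base 2] 2^2 + 2  →[2↦3]→  3^3 + 3 = 30  −1 ⇒ G_1=29
G_1=29  [base 3] 3^3 + 2  →[3↦4]→  4^4 + 2 = 258  −1 ⇒ G_2=257
G_2=257  [base 4] 4^4 + 1  →[4↦5]→  5^5 + 1 = 3126  −1 ⇒ G_3=3125

6, 29, 257, 3125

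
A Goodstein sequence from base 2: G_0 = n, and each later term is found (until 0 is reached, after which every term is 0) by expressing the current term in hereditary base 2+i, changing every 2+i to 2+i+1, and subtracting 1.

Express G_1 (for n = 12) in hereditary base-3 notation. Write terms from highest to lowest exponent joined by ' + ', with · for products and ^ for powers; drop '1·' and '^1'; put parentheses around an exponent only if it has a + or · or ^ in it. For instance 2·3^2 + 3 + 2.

3^(3 + 1) + 2·3^2 + 2·3 + 2

(0) 12|_2 = 2^(2 + 1) + 2^2 ↦ 3^(3 + 1) + 3^3|_3 = 108 ⇒ 107
(1) 107|_3 = 3^(3 + 1) + 2·3^2 + 2·3 + 2 ↦ 4^(4 + 1) + 2·4^2 + 2·4 + 2|_4 = 1066 ⇒ 1065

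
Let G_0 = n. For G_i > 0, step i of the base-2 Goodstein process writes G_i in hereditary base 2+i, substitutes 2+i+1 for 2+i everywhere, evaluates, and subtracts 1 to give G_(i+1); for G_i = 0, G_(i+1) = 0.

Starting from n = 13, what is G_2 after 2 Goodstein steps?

[0] 13 ≡ 2^(2 + 1) + 2^2 + 1 (base 2). Lift 3: 109. −1: 108.
[1] 108 ≡ 3^(3 + 1) + 3^3 (base 3). Lift 4: 1280. −1: 1279.
[2] 1279 ≡ 4^(4 + 1) + 3·4^3 + 3·4^2 + 3·4 + 3 (base 4). Lift 5: 16093. −1: 16092.

1279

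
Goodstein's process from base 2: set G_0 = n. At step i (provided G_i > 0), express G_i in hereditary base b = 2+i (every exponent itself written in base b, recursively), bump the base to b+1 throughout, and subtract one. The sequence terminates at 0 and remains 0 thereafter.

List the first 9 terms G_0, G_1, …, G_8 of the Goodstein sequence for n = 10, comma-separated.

10, 83, 1025, 15625, 279935, 4215754, 84073323, 1937434592, 50000555551

G_0 = 10. HB_2(10) = 2^(2 + 1) + 2. Bump = 84. G_1 = 83.
G_1 = 83. HB_3(83) = 3^(3 + 1) + 2. Bump = 1026. G_2 = 1025.
G_2 = 1025. HB_4(1025) = 4^(4 + 1) + 1. Bump = 15626. G_3 = 15625.
G_3 = 15625. HB_5(15625) = 5^(5 + 1). Bump = 279936. G_4 = 279935.
G_4 = 279935. HB_6(279935) = 5·6^6 + 5·6^5 + 5·6^4 + 5·6^3 + 5·6^2 + 5·6 + 5. Bump = 4215755. G_5 = 4215754.
G_5 = 4215754. HB_7(4215754) = 5·7^7 + 5·7^5 + 5·7^4 + 5·7^3 + 5·7^2 + 5·7 + 4. Bump = 84073324. G_6 = 84073323.
G_6 = 84073323. HB_8(84073323) = 5·8^8 + 5·8^5 + 5·8^4 + 5·8^3 + 5·8^2 + 5·8 + 3. Bump = 1937434593. G_7 = 1937434592.
G_7 = 1937434592. HB_9(1937434592) = 5·9^9 + 5·9^5 + 5·9^4 + 5·9^3 + 5·9^2 + 5·9 + 2. Bump = 50000555552. G_8 = 50000555551.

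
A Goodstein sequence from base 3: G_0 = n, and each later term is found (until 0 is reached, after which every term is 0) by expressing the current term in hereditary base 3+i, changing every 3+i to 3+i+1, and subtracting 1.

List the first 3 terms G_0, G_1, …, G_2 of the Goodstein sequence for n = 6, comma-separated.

6, 7, 7

G_0=6  [base 3] 2·3  →[3↦4]→  2·4 = 8  −1 ⇒ G_1=7
G_1=7  [base 4] 4 + 3  →[4↦5]→  5 + 3 = 8  −1 ⇒ G_2=7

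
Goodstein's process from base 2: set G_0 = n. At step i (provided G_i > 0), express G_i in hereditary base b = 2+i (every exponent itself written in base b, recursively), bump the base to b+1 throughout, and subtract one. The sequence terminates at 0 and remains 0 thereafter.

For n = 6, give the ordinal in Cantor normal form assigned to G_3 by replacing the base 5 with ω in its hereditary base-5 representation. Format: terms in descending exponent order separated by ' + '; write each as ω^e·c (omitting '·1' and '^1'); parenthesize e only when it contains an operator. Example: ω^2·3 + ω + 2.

[0] 6 ≡ 2^2 + 2 (base 2). Lift 3: 30. −1: 29.
[1] 29 ≡ 3^3 + 2 (base 3). Lift 4: 258. −1: 257.
[2] 257 ≡ 4^4 + 1 (base 4). Lift 5: 3126. −1: 3125.
[3] 3125 ≡ 5^5 (base 5). Lift 6: 46656. −1: 46655.

ω^ω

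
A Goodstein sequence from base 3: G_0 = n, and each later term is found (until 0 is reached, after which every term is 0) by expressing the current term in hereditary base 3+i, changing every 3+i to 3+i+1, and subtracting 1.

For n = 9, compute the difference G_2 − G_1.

2

G_0 = 9. HB_3(9) = 3^2. Bump = 16. G_1 = 15.
G_1 = 15. HB_4(15) = 3·4 + 3. Bump = 18. G_2 = 17.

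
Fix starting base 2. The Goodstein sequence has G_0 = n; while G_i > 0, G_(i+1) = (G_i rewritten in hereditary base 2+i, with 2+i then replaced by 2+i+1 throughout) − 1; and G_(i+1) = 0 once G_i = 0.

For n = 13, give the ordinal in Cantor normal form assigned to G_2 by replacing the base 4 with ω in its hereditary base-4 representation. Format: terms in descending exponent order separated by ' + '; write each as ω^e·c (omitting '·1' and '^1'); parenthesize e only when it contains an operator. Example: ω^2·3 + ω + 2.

(0) 13|_2 = 2^(2 + 1) + 2^2 + 1 ↦ 3^(3 + 1) + 3^3 + 1|_3 = 109 ⇒ 108
(1) 108|_3 = 3^(3 + 1) + 3^3 ↦ 4^(4 + 1) + 4^4|_4 = 1280 ⇒ 1279
(2) 1279|_4 = 4^(4 + 1) + 3·4^3 + 3·4^2 + 3·4 + 3 ↦ 5^(5 + 1) + 3·5^3 + 3·5^2 + 3·5 + 3|_5 = 16093 ⇒ 16092

ω^(ω + 1) + ω^3·3 + ω^2·3 + ω·3 + 3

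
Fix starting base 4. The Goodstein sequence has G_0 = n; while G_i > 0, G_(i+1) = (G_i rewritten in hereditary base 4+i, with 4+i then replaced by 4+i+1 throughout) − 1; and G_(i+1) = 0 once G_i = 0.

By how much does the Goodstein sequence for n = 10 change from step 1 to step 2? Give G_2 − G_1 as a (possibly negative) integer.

G_0 = 10. HB_4(10) = 2·4 + 2. Bump = 12. G_1 = 11.
G_1 = 11. HB_5(11) = 2·5 + 1. Bump = 13. G_2 = 12.

1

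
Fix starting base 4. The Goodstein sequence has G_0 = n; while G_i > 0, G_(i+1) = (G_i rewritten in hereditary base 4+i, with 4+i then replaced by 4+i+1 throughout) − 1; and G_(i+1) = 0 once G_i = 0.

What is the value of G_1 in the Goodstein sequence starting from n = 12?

step 0: 12 = 3·4; sub 5 for 4: 3·5; = 15; G_1 = 15−1 = 14
step 1: 14 = 2·5 + 4; sub 6 for 5: 2·6 + 4; = 16; G_2 = 16−1 = 15

14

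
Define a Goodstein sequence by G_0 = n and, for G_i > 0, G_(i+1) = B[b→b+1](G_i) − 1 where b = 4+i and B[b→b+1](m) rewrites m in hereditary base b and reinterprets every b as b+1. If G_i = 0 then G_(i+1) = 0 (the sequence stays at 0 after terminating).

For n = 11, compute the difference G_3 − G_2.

[0] 11 ≡ 2·4 + 3 (base 4). Lift 5: 13. −1: 12.
[1] 12 ≡ 2·5 + 2 (base 5). Lift 6: 14. −1: 13.
[2] 13 ≡ 2·6 + 1 (base 6). Lift 7: 15. −1: 14.

1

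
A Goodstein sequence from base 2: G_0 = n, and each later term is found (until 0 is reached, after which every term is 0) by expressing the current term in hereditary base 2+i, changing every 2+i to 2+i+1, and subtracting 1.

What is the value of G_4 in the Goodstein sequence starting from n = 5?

(0) 5|_2 = 2^2 + 1 ↦ 3^3 + 1|_3 = 28 ⇒ 27
(1) 27|_3 = 3^3 ↦ 4^4|_4 = 256 ⇒ 255
(2) 255|_4 = 3·4^3 + 3·4^2 + 3·4 + 3 ↦ 3·5^3 + 3·5^2 + 3·5 + 3|_5 = 468 ⇒ 467
(3) 467|_5 = 3·5^3 + 3·5^2 + 3·5 + 2 ↦ 3·6^3 + 3·6^2 + 3·6 + 2|_6 = 776 ⇒ 775
(4) 775|_6 = 3·6^3 + 3·6^2 + 3·6 + 1 ↦ 3·7^3 + 3·7^2 + 3·7 + 1|_7 = 1198 ⇒ 1197

775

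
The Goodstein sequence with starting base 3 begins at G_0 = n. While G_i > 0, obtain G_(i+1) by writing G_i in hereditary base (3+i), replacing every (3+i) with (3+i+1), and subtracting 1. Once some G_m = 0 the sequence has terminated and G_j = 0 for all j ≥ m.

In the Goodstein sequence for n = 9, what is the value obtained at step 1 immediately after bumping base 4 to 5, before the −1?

G_0 = 9. HB_3(9) = 3^2. Bump = 16. G_1 = 15.
G_1 = 15. HB_4(15) = 3·4 + 3. Bump = 18. G_2 = 17.

18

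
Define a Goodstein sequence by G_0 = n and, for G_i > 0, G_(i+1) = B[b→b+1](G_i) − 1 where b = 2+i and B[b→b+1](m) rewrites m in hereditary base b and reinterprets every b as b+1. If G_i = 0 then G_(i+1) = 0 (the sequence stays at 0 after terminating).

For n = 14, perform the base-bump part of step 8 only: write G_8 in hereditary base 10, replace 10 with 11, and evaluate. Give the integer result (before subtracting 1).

3138429262497

i=0: 14 = 2^(2 + 1) + 2^2 + 2 (b=2); 2→3: 3^(3 + 1) + 3^3 + 3 = 111; 111−1 = 110
i=1: 110 = 3^(3 + 1) + 3^3 + 2 (b=3); 3→4: 4^(4 + 1) + 4^4 + 2 = 1282; 1282−1 = 1281
i=2: 1281 = 4^(4 + 1) + 4^4 + 1 (b=4); 4→5: 5^(5 + 1) + 5^5 + 1 = 18751; 18751−1 = 18750
i=3: 18750 = 5^(5 + 1) + 5^5 (b=5); 5→6: 6^(6 + 1) + 6^6 = 326592; 326592−1 = 326591
i=4: 326591 = 6^(6 + 1) + 5·6^5 + 5·6^4 + 5·6^3 + 5·6^2 + 5·6 + 5 (b=6); 6→7: 7^(7 + 1) + 5·7^5 + 5·7^4 + 5·7^3 + 5·7^2 + 5·7 + 5 = 5862841; 5862841−1 = 5862840
i=5: 5862840 = 7^(7 + 1) + 5·7^5 + 5·7^4 + 5·7^3 + 5·7^2 + 5·7 + 4 (b=7); 7→8: 8^(8 + 1) + 5·8^5 + 5·8^4 + 5·8^3 + 5·8^2 + 5·8 + 4 = 134404972; 134404972−1 = 134404971
i=6: 134404971 = 8^(8 + 1) + 5·8^5 + 5·8^4 + 5·8^3 + 5·8^2 + 5·8 + 3 (b=8); 8→9: 9^(9 + 1) + 5·9^5 + 5·9^4 + 5·9^3 + 5·9^2 + 5·9 + 3 = 3487116549; 3487116549−1 = 3487116548
i=7: 3487116548 = 9^(9 + 1) + 5·9^5 + 5·9^4 + 5·9^3 + 5·9^2 + 5·9 + 2 (b=9); 9→10: 10^(10 + 1) + 5·10^5 + 5·10^4 + 5·10^3 + 5·10^2 + 5·10 + 2 = 100000555552; 100000555552−1 = 100000555551
i=8: 100000555551 = 10^(10 + 1) + 5·10^5 + 5·10^4 + 5·10^3 + 5·10^2 + 5·10 + 1 (b=10); 10→11: 11^(11 + 1) + 5·11^5 + 5·11^4 + 5·11^3 + 5·11^2 + 5·11 + 1 = 3138429262497; 3138429262497−1 = 3138429262496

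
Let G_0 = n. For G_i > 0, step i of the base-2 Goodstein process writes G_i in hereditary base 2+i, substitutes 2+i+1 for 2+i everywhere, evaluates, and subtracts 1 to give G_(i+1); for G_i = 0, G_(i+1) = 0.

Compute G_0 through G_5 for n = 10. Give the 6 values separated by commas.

[0] 10 ≡ 2^(2 + 1) + 2 (base 2). Lift 3: 84. −1: 83.
[1] 83 ≡ 3^(3 + 1) + 2 (base 3). Lift 4: 1026. −1: 1025.
[2] 1025 ≡ 4^(4 + 1) + 1 (base 4). Lift 5: 15626. −1: 15625.
[3] 15625 ≡ 5^(5 + 1) (base 5). Lift 6: 279936. −1: 279935.
[4] 279935 ≡ 5·6^6 + 5·6^5 + 5·6^4 + 5·6^3 + 5·6^2 + 5·6 + 5 (base 6). Lift 7: 4215755. −1: 4215754.

10, 83, 1025, 15625, 279935, 4215754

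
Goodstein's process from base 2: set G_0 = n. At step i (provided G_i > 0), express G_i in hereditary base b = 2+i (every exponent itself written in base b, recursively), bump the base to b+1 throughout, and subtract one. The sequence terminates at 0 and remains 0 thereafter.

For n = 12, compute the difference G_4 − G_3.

base 2: 12 = 2^(2 + 1) + 2^2; at 3: 3^(3 + 1) + 3^3 = 108; next = 107
base 3: 107 = 3^(3 + 1) + 2·3^2 + 2·3 + 2; at 4: 4^(4 + 1) + 2·4^2 + 2·4 + 2 = 1066; next = 1065
base 4: 1065 = 4^(4 + 1) + 2·4^2 + 2·4 + 1; at 5: 5^(5 + 1) + 2·5^2 + 2·5 + 1 = 15686; next = 15685
base 5: 15685 = 5^(5 + 1) + 2·5^2 + 2·5; at 6: 6^(6 + 1) + 2·6^2 + 2·6 = 280020; next = 280019

264334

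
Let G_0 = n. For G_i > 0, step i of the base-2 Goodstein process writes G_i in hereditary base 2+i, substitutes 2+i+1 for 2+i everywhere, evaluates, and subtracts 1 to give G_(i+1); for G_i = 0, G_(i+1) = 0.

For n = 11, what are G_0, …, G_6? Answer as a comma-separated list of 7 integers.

(0) 11|_2 = 2^(2 + 1) + 2 + 1 ↦ 3^(3 + 1) + 3 + 1|_3 = 85 ⇒ 84
(1) 84|_3 = 3^(3 + 1) + 3 ↦ 4^(4 + 1) + 4|_4 = 1028 ⇒ 1027
(2) 1027|_4 = 4^(4 + 1) + 3 ↦ 5^(5 + 1) + 3|_5 = 15628 ⇒ 15627
(3) 15627|_5 = 5^(5 + 1) + 2 ↦ 6^(6 + 1) + 2|_6 = 279938 ⇒ 279937
(4) 279937|_6 = 6^(6 + 1) + 1 ↦ 7^(7 + 1) + 1|_7 = 5764802 ⇒ 5764801
(5) 5764801|_7 = 7^(7 + 1) ↦ 8^(8 + 1)|_8 = 134217728 ⇒ 134217727

11, 84, 1027, 15627, 279937, 5764801, 134217727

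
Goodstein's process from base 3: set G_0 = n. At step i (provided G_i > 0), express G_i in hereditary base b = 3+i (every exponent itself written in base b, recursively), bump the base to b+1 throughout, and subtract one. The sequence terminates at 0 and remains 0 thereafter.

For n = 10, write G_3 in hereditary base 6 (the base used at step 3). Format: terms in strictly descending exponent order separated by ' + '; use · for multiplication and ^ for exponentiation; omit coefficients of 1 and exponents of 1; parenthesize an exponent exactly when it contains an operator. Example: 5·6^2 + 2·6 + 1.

base 3: 10 = 3^2 + 1; at 4: 4^2 + 1 = 17; next = 16
base 4: 16 = 4^2; at 5: 5^2 = 25; next = 24
base 5: 24 = 4·5 + 4; at 6: 4·6 + 4 = 28; next = 27

4·6 + 3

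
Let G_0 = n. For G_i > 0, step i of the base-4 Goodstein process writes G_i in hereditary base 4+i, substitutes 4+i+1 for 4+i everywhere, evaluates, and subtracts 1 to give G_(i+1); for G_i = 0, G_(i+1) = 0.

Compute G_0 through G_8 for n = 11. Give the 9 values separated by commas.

(0) 11|_4 = 2·4 + 3 ↦ 2·5 + 3|_5 = 13 ⇒ 12
(1) 12|_5 = 2·5 + 2 ↦ 2·6 + 2|_6 = 14 ⇒ 13
(2) 13|_6 = 2·6 + 1 ↦ 2·7 + 1|_7 = 15 ⇒ 14
(3) 14|_7 = 2·7 ↦ 2·8|_8 = 16 ⇒ 15
(4) 15|_8 = 8 + 7 ↦ 9 + 7|_9 = 16 ⇒ 15
(5) 15|_9 = 9 + 6 ↦ 10 + 6|_10 = 16 ⇒ 15
(6) 15|_10 = 10 + 5 ↦ 11 + 5|_11 = 16 ⇒ 15
(7) 15|_11 = 11 + 4 ↦ 12 + 4|_12 = 16 ⇒ 15

11, 12, 13, 14, 15, 15, 15, 15, 15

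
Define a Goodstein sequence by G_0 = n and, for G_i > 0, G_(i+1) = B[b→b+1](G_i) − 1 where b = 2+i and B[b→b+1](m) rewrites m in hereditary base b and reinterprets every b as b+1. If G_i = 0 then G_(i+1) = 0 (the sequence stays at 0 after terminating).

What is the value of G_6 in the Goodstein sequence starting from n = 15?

150994943

base 2: 15 = 2^(2 + 1) + 2^2 + 2 + 1; at 3: 3^(3 + 1) + 3^3 + 3 + 1 = 112; next = 111
base 3: 111 = 3^(3 + 1) + 3^3 + 3; at 4: 4^(4 + 1) + 4^4 + 4 = 1284; next = 1283
base 4: 1283 = 4^(4 + 1) + 4^4 + 3; at 5: 5^(5 + 1) + 5^5 + 3 = 18753; next = 18752
base 5: 18752 = 5^(5 + 1) + 5^5 + 2; at 6: 6^(6 + 1) + 6^6 + 2 = 326594; next = 326593
base 6: 326593 = 6^(6 + 1) + 6^6 + 1; at 7: 7^(7 + 1) + 7^7 + 1 = 6588345; next = 6588344
base 7: 6588344 = 7^(7 + 1) + 7^7; at 8: 8^(8 + 1) + 8^8 = 150994944; next = 150994943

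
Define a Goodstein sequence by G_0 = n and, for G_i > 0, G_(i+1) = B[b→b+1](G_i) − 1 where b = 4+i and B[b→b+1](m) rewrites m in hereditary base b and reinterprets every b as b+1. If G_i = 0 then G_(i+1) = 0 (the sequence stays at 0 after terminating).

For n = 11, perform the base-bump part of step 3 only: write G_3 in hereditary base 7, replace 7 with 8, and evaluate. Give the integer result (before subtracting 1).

16

base 4: 11 = 2·4 + 3; at 5: 2·5 + 3 = 13; next = 12
base 5: 12 = 2·5 + 2; at 6: 2·6 + 2 = 14; next = 13
base 6: 13 = 2·6 + 1; at 7: 2·7 + 1 = 15; next = 14
base 7: 14 = 2·7; at 8: 2·8 = 16; next = 15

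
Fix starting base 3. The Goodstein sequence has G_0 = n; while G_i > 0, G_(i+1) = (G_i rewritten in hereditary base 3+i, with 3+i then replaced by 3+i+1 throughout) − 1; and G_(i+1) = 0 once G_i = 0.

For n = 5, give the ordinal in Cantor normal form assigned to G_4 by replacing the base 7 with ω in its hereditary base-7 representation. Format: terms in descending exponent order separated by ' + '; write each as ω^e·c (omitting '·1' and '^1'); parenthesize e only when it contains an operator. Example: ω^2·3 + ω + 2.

G_0=5  [base 3] 3 + 2  →[3↦4]→  4 + 2 = 6  −1 ⇒ G_1=5
G_1=5  [base 4] 4 + 1  →[4↦5]→  5 + 1 = 6  −1 ⇒ G_2=5
G_2=5  [base 5] 5  →[5↦6]→  6 = 6  −1 ⇒ G_3=5
G_3=5  [base 6] 5  →[6↦7]→  5 = 5  −1 ⇒ G_4=4
G_4=4  [base 7] 4  →[7↦8]→  4 = 4  −1 ⇒ G_5=3

4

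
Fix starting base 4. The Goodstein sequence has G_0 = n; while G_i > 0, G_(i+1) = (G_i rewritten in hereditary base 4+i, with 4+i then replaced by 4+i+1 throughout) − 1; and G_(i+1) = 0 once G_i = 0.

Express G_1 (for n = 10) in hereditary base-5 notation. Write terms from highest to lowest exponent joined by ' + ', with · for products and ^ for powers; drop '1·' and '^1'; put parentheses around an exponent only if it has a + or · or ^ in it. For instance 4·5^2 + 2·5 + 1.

G_0=10  [base 4] 2·4 + 2  →[4↦5]→  2·5 + 2 = 12  −1 ⇒ G_1=11
G_1=11  [base 5] 2·5 + 1  →[5↦6]→  2·6 + 1 = 13  −1 ⇒ G_2=12

2·5 + 1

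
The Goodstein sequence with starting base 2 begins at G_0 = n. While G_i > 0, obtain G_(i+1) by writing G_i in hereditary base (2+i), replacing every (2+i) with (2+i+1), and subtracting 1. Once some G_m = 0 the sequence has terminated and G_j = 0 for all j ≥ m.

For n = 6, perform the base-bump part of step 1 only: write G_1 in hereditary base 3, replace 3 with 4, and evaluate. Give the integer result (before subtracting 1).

258

G_0=6  [base 2] 2^2 + 2  →[2↦3]→  3^3 + 3 = 30  −1 ⇒ G_1=29
G_1=29  [base 3] 3^3 + 2  →[3↦4]→  4^4 + 2 = 258  −1 ⇒ G_2=257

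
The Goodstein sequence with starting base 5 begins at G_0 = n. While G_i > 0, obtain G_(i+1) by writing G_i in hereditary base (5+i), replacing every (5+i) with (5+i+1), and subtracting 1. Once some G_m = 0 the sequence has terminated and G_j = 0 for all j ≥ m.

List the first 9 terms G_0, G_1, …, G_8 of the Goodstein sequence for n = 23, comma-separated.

G_0 = 23. HB_5(23) = 4·5 + 3. Bump = 27. G_1 = 26.
G_1 = 26. HB_6(26) = 4·6 + 2. Bump = 30. G_2 = 29.
G_2 = 29. HB_7(29) = 4·7 + 1. Bump = 33. G_3 = 32.
G_3 = 32. HB_8(32) = 4·8. Bump = 36. G_4 = 35.
G_4 = 35. HB_9(35) = 3·9 + 8. Bump = 38. G_5 = 37.
G_5 = 37. HB_10(37) = 3·10 + 7. Bump = 40. G_6 = 39.
G_6 = 39. HB_11(39) = 3·11 + 6. Bump = 42. G_7 = 41.
G_7 = 41. HB_12(41) = 3·12 + 5. Bump = 44. G_8 = 43.

23, 26, 29, 32, 35, 37, 39, 41, 43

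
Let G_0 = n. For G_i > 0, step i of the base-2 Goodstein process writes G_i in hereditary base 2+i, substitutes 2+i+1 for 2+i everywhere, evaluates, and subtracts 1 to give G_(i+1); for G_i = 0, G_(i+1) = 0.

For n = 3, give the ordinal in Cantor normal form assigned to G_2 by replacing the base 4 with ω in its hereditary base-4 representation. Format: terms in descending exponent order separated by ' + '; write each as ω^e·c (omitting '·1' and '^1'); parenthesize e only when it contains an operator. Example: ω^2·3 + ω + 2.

i=0: 3 = 2 + 1 (b=2); 2→3: 3 + 1 = 4; 4−1 = 3
i=1: 3 = 3 (b=3); 3→4: 4 = 4; 4−1 = 3
i=2: 3 = 3 (b=4); 4→5: 3 = 3; 3−1 = 2

3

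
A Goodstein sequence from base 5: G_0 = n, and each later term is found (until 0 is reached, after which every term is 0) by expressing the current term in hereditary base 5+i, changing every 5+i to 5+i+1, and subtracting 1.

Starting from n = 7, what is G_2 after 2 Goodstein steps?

7

(0) 7|_5 = 5 + 2 ↦ 6 + 2|_6 = 8 ⇒ 7
(1) 7|_6 = 6 + 1 ↦ 7 + 1|_7 = 8 ⇒ 7
(2) 7|_7 = 7 ↦ 8|_8 = 8 ⇒ 7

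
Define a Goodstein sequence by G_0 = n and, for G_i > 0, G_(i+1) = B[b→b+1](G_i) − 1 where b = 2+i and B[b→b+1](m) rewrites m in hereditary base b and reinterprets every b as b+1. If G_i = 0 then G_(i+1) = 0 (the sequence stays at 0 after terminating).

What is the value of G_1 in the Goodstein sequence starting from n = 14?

110

base 2: 14 = 2^(2 + 1) + 2^2 + 2; at 3: 3^(3 + 1) + 3^3 + 3 = 111; next = 110
base 3: 110 = 3^(3 + 1) + 3^3 + 2; at 4: 4^(4 + 1) + 4^4 + 2 = 1282; next = 1281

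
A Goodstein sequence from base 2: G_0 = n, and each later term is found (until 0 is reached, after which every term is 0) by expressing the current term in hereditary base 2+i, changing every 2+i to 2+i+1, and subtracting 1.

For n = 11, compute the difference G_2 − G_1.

943

i=0: 11 = 2^(2 + 1) + 2 + 1 (b=2); 2→3: 3^(3 + 1) + 3 + 1 = 85; 85−1 = 84
i=1: 84 = 3^(3 + 1) + 3 (b=3); 3→4: 4^(4 + 1) + 4 = 1028; 1028−1 = 1027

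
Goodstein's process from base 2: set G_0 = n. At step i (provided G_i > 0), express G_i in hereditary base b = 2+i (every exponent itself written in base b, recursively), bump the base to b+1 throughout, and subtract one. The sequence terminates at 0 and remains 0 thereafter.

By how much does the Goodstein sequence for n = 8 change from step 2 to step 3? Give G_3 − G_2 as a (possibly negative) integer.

[0] 8 ≡ 2^(2 + 1) (base 2). Lift 3: 81. −1: 80.
[1] 80 ≡ 2·3^3 + 2·3^2 + 2·3 + 2 (base 3). Lift 4: 554. −1: 553.
[2] 553 ≡ 2·4^4 + 2·4^2 + 2·4 + 1 (base 4). Lift 5: 6311. −1: 6310.

5757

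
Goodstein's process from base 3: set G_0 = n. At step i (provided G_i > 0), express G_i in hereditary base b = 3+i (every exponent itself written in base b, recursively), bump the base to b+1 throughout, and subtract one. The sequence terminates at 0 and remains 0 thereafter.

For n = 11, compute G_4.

39

base 3: 11 = 3^2 + 2; at 4: 4^2 + 2 = 18; next = 17
base 4: 17 = 4^2 + 1; at 5: 5^2 + 1 = 26; next = 25
base 5: 25 = 5^2; at 6: 6^2 = 36; next = 35
base 6: 35 = 5·6 + 5; at 7: 5·7 + 5 = 40; next = 39
base 7: 39 = 5·7 + 4; at 8: 5·8 + 4 = 44; next = 43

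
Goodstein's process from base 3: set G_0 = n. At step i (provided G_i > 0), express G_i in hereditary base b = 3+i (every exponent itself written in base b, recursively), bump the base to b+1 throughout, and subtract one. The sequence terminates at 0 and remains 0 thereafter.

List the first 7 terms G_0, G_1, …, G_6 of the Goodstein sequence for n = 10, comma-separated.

G_0 = 10. HB_3(10) = 3^2 + 1. Bump = 17. G_1 = 16.
G_1 = 16. HB_4(16) = 4^2. Bump = 25. G_2 = 24.
G_2 = 24. HB_5(24) = 4·5 + 4. Bump = 28. G_3 = 27.
G_3 = 27. HB_6(27) = 4·6 + 3. Bump = 31. G_4 = 30.
G_4 = 30. HB_7(30) = 4·7 + 2. Bump = 34. G_5 = 33.
G_5 = 33. HB_8(33) = 4·8 + 1. Bump = 37. G_6 = 36.

10, 16, 24, 27, 30, 33, 36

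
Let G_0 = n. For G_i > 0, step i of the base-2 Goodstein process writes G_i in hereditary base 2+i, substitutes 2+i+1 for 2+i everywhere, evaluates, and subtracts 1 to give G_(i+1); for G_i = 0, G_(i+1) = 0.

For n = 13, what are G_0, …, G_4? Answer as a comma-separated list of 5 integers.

G_0 = 13. HB_2(13) = 2^(2 + 1) + 2^2 + 1. Bump = 109. G_1 = 108.
G_1 = 108. HB_3(108) = 3^(3 + 1) + 3^3. Bump = 1280. G_2 = 1279.
G_2 = 1279. HB_4(1279) = 4^(4 + 1) + 3·4^3 + 3·4^2 + 3·4 + 3. Bump = 16093. G_3 = 16092.
G_3 = 16092. HB_5(16092) = 5^(5 + 1) + 3·5^3 + 3·5^2 + 3·5 + 2. Bump = 280712. G_4 = 280711.

13, 108, 1279, 16092, 280711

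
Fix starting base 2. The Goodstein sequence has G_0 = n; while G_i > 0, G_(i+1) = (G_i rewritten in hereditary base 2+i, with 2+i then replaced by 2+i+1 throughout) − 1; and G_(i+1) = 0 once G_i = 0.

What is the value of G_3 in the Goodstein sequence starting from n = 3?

i=0: 3 = 2 + 1 (b=2); 2→3: 3 + 1 = 4; 4−1 = 3
i=1: 3 = 3 (b=3); 3→4: 4 = 4; 4−1 = 3
i=2: 3 = 3 (b=4); 4→5: 3 = 3; 3−1 = 2
i=3: 2 = 2 (b=5); 5→6: 2 = 2; 2−1 = 1

2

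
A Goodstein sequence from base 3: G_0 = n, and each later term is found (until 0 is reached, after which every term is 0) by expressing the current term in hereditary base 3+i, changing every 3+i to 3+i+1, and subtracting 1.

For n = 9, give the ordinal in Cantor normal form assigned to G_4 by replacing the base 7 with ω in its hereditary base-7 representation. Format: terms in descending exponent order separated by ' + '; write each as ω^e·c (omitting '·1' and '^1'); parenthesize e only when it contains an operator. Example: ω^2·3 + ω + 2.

[0] 9 ≡ 3^2 (base 3). Lift 4: 16. −1: 15.
[1] 15 ≡ 3·4 + 3 (base 4). Lift 5: 18. −1: 17.
[2] 17 ≡ 3·5 + 2 (base 5). Lift 6: 20. −1: 19.
[3] 19 ≡ 3·6 + 1 (base 6). Lift 7: 22. −1: 21.
[4] 21 ≡ 3·7 (base 7). Lift 8: 24. −1: 23.

ω·3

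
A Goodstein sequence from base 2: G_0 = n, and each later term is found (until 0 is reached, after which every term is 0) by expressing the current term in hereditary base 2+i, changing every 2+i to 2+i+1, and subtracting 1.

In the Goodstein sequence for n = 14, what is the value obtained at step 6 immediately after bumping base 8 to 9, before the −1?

3487116549

base 2: 14 = 2^(2 + 1) + 2^2 + 2; at 3: 3^(3 + 1) + 3^3 + 3 = 111; next = 110
base 3: 110 = 3^(3 + 1) + 3^3 + 2; at 4: 4^(4 + 1) + 4^4 + 2 = 1282; next = 1281
base 4: 1281 = 4^(4 + 1) + 4^4 + 1; at 5: 5^(5 + 1) + 5^5 + 1 = 18751; next = 18750
base 5: 18750 = 5^(5 + 1) + 5^5; at 6: 6^(6 + 1) + 6^6 = 326592; next = 326591
base 6: 326591 = 6^(6 + 1) + 5·6^5 + 5·6^4 + 5·6^3 + 5·6^2 + 5·6 + 5; at 7: 7^(7 + 1) + 5·7^5 + 5·7^4 + 5·7^3 + 5·7^2 + 5·7 + 5 = 5862841; next = 5862840
base 7: 5862840 = 7^(7 + 1) + 5·7^5 + 5·7^4 + 5·7^3 + 5·7^2 + 5·7 + 4; at 8: 8^(8 + 1) + 5·8^5 + 5·8^4 + 5·8^3 + 5·8^2 + 5·8 + 4 = 134404972; next = 134404971
base 8: 134404971 = 8^(8 + 1) + 5·8^5 + 5·8^4 + 5·8^3 + 5·8^2 + 5·8 + 3; at 9: 9^(9 + 1) + 5·9^5 + 5·9^4 + 5·9^3 + 5·9^2 + 5·9 + 3 = 3487116549; next = 3487116548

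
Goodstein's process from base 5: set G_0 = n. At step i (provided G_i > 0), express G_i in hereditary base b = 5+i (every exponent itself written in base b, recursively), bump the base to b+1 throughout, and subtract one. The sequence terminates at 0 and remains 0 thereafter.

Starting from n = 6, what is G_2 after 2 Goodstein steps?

6

G_0 = 6. HB_5(6) = 5 + 1. Bump = 7. G_1 = 6.
G_1 = 6. HB_6(6) = 6. Bump = 7. G_2 = 6.
G_2 = 6. HB_7(6) = 6. Bump = 6. G_3 = 5.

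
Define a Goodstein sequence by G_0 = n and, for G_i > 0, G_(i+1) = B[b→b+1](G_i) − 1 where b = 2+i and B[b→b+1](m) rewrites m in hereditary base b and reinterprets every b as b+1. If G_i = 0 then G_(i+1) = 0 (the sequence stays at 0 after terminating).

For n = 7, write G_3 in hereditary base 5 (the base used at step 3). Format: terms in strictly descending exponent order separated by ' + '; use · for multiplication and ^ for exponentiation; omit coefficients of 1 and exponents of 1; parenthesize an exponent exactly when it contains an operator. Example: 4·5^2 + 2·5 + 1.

step 0: 7 = 2^2 + 2 + 1; sub 3 for 2: 3^3 + 3 + 1; = 31; G_1 = 31−1 = 30
step 1: 30 = 3^3 + 3; sub 4 for 3: 4^4 + 4; = 260; G_2 = 260−1 = 259
step 2: 259 = 4^4 + 3; sub 5 for 4: 5^5 + 3; = 3128; G_3 = 3128−1 = 3127
step 3: 3127 = 5^5 + 2; sub 6 for 5: 6^6 + 2; = 46658; G_4 = 46658−1 = 46657

5^5 + 2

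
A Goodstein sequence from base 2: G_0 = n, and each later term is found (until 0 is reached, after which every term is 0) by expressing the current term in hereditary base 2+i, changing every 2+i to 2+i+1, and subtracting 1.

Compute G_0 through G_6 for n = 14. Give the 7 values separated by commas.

14, 110, 1281, 18750, 326591, 5862840, 134404971

(0) 14|_2 = 2^(2 + 1) + 2^2 + 2 ↦ 3^(3 + 1) + 3^3 + 3|_3 = 111 ⇒ 110
(1) 110|_3 = 3^(3 + 1) + 3^3 + 2 ↦ 4^(4 + 1) + 4^4 + 2|_4 = 1282 ⇒ 1281
(2) 1281|_4 = 4^(4 + 1) + 4^4 + 1 ↦ 5^(5 + 1) + 5^5 + 1|_5 = 18751 ⇒ 18750
(3) 18750|_5 = 5^(5 + 1) + 5^5 ↦ 6^(6 + 1) + 6^6|_6 = 326592 ⇒ 326591
(4) 326591|_6 = 6^(6 + 1) + 5·6^5 + 5·6^4 + 5·6^3 + 5·6^2 + 5·6 + 5 ↦ 7^(7 + 1) + 5·7^5 + 5·7^4 + 5·7^3 + 5·7^2 + 5·7 + 5|_7 = 5862841 ⇒ 5862840
(5) 5862840|_7 = 7^(7 + 1) + 5·7^5 + 5·7^4 + 5·7^3 + 5·7^2 + 5·7 + 4 ↦ 8^(8 + 1) + 5·8^5 + 5·8^4 + 5·8^3 + 5·8^2 + 5·8 + 4|_8 = 134404972 ⇒ 134404971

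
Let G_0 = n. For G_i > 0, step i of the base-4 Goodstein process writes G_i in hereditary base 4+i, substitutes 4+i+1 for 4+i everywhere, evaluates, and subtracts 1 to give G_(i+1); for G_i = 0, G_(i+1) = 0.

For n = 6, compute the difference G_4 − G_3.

-1

[0] 6 ≡ 4 + 2 (base 4). Lift 5: 7. −1: 6.
[1] 6 ≡ 5 + 1 (base 5). Lift 6: 7. −1: 6.
[2] 6 ≡ 6 (base 6). Lift 7: 7. −1: 6.
[3] 6 ≡ 6 (base 7). Lift 8: 6. −1: 5.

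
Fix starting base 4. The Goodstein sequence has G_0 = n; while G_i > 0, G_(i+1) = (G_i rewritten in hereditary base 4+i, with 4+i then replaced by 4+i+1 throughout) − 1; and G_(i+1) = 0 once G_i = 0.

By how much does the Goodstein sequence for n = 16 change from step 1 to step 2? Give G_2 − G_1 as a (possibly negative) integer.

3

(0) 16|_4 = 4^2 ↦ 5^2|_5 = 25 ⇒ 24
(1) 24|_5 = 4·5 + 4 ↦ 4·6 + 4|_6 = 28 ⇒ 27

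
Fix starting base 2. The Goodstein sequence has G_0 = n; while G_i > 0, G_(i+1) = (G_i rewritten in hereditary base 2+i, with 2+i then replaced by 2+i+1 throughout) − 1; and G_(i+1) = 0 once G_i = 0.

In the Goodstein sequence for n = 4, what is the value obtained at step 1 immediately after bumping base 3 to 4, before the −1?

42

step 0: 4 = 2^2; sub 3 for 2: 3^3; = 27; G_1 = 27−1 = 26
step 1: 26 = 2·3^2 + 2·3 + 2; sub 4 for 3: 2·4^2 + 2·4 + 2; = 42; G_2 = 42−1 = 41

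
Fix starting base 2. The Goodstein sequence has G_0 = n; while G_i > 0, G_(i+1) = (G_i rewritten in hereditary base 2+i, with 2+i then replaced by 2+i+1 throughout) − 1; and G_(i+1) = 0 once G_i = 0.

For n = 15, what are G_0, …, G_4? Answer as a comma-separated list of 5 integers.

15, 111, 1283, 18752, 326593

G_0 = 15. HB_2(15) = 2^(2 + 1) + 2^2 + 2 + 1. Bump = 112. G_1 = 111.
G_1 = 111. HB_3(111) = 3^(3 + 1) + 3^3 + 3. Bump = 1284. G_2 = 1283.
G_2 = 1283. HB_4(1283) = 4^(4 + 1) + 4^4 + 3. Bump = 18753. G_3 = 18752.
G_3 = 18752. HB_5(18752) = 5^(5 + 1) + 5^5 + 2. Bump = 326594. G_4 = 326593.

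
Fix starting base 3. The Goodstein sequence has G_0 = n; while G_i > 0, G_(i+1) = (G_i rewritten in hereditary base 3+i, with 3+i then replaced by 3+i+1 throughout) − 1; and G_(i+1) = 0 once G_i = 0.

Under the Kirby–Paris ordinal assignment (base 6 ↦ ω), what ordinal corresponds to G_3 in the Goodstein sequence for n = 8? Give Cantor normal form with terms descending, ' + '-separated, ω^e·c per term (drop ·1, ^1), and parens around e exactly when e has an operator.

step 0: 8 = 2·3 + 2; sub 4 for 3: 2·4 + 2; = 10; G_1 = 10−1 = 9
step 1: 9 = 2·4 + 1; sub 5 for 4: 2·5 + 1; = 11; G_2 = 11−1 = 10
step 2: 10 = 2·5; sub 6 for 5: 2·6; = 12; G_3 = 12−1 = 11
step 3: 11 = 6 + 5; sub 7 for 6: 7 + 5; = 12; G_4 = 12−1 = 11

ω + 5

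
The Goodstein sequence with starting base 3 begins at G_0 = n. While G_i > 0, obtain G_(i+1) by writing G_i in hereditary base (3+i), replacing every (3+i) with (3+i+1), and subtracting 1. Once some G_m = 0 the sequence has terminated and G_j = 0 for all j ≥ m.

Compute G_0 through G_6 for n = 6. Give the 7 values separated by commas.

step 0: 6 = 2·3; sub 4 for 3: 2·4; = 8; G_1 = 8−1 = 7
step 1: 7 = 4 + 3; sub 5 for 4: 5 + 3; = 8; G_2 = 8−1 = 7
step 2: 7 = 5 + 2; sub 6 for 5: 6 + 2; = 8; G_3 = 8−1 = 7
step 3: 7 = 6 + 1; sub 7 for 6: 7 + 1; = 8; G_4 = 8−1 = 7
step 4: 7 = 7; sub 8 for 7: 8; = 8; G_5 = 8−1 = 7
step 5: 7 = 7; sub 9 for 8: 7; = 7; G_6 = 7−1 = 6

6, 7, 7, 7, 7, 7, 6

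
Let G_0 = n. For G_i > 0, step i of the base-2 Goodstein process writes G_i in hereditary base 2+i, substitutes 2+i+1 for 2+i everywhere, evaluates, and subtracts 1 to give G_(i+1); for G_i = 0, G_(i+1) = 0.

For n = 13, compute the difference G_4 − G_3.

base 2: 13 = 2^(2 + 1) + 2^2 + 1; at 3: 3^(3 + 1) + 3^3 + 1 = 109; next = 108
base 3: 108 = 3^(3 + 1) + 3^3; at 4: 4^(4 + 1) + 4^4 = 1280; next = 1279
base 4: 1279 = 4^(4 + 1) + 3·4^3 + 3·4^2 + 3·4 + 3; at 5: 5^(5 + 1) + 3·5^3 + 3·5^2 + 3·5 + 3 = 16093; next = 16092
base 5: 16092 = 5^(5 + 1) + 3·5^3 + 3·5^2 + 3·5 + 2; at 6: 6^(6 + 1) + 3·6^3 + 3·6^2 + 3·6 + 2 = 280712; next = 280711

264619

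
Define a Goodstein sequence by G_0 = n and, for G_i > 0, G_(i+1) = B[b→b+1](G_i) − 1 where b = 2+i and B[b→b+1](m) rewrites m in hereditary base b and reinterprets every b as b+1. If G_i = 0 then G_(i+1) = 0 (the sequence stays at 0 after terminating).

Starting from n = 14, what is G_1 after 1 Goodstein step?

110

(0) 14|_2 = 2^(2 + 1) + 2^2 + 2 ↦ 3^(3 + 1) + 3^3 + 3|_3 = 111 ⇒ 110
(1) 110|_3 = 3^(3 + 1) + 3^3 + 2 ↦ 4^(4 + 1) + 4^4 + 2|_4 = 1282 ⇒ 1281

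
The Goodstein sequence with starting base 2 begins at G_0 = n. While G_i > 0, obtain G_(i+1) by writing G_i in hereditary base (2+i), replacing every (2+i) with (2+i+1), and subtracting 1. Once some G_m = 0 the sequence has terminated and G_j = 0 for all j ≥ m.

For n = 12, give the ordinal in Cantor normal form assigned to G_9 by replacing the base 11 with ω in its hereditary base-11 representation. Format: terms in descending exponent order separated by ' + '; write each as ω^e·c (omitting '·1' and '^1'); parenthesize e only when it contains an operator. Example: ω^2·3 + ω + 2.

step 0: 12 = 2^(2 + 1) + 2^2; sub 3 for 2: 3^(3 + 1) + 3^3; = 108; G_1 = 108−1 = 107
step 1: 107 = 3^(3 + 1) + 2·3^2 + 2·3 + 2; sub 4 for 3: 4^(4 + 1) + 2·4^2 + 2·4 + 2; = 1066; G_2 = 1066−1 = 1065
step 2: 1065 = 4^(4 + 1) + 2·4^2 + 2·4 + 1; sub 5 for 4: 5^(5 + 1) + 2·5^2 + 2·5 + 1; = 15686; G_3 = 15686−1 = 15685
step 3: 15685 = 5^(5 + 1) + 2·5^2 + 2·5; sub 6 for 5: 6^(6 + 1) + 2·6^2 + 2·6; = 280020; G_4 = 280020−1 = 280019
step 4: 280019 = 6^(6 + 1) + 2·6^2 + 6 + 5; sub 7 for 6: 7^(7 + 1) + 2·7^2 + 7 + 5; = 5764911; G_5 = 5764911−1 = 5764910
step 5: 5764910 = 7^(7 + 1) + 2·7^2 + 7 + 4; sub 8 for 7: 8^(8 + 1) + 2·8^2 + 8 + 4; = 134217868; G_6 = 134217868−1 = 134217867
step 6: 134217867 = 8^(8 + 1) + 2·8^2 + 8 + 3; sub 9 for 8: 9^(9 + 1) + 2·9^2 + 9 + 3; = 3486784575; G_7 = 3486784575−1 = 3486784574
step 7: 3486784574 = 9^(9 + 1) + 2·9^2 + 9 + 2; sub 10 for 9: 10^(10 + 1) + 2·10^2 + 10 + 2; = 100000000212; G_8 = 100000000212−1 = 100000000211
step 8: 100000000211 = 10^(10 + 1) + 2·10^2 + 10 + 1; sub 11 for 10: 11^(11 + 1) + 2·11^2 + 11 + 1; = 3138428376975; G_9 = 3138428376975−1 = 3138428376974

ω^(ω + 1) + ω^2·2 + ω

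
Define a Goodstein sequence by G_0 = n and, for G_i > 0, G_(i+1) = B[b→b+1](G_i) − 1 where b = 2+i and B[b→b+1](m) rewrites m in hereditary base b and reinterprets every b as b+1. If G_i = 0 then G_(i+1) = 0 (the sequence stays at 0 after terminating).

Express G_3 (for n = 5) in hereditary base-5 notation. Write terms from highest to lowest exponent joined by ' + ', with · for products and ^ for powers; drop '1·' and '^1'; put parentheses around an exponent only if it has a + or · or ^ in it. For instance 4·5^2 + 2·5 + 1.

3·5^3 + 3·5^2 + 3·5 + 2

(0) 5|_2 = 2^2 + 1 ↦ 3^3 + 1|_3 = 28 ⇒ 27
(1) 27|_3 = 3^3 ↦ 4^4|_4 = 256 ⇒ 255
(2) 255|_4 = 3·4^3 + 3·4^2 + 3·4 + 3 ↦ 3·5^3 + 3·5^2 + 3·5 + 3|_5 = 468 ⇒ 467
(3) 467|_5 = 3·5^3 + 3·5^2 + 3·5 + 2 ↦ 3·6^3 + 3·6^2 + 3·6 + 2|_6 = 776 ⇒ 775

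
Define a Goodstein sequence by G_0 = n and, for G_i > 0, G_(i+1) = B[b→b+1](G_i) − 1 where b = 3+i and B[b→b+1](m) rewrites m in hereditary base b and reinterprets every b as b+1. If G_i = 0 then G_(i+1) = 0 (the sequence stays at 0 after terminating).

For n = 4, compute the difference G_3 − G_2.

base 3: 4 = 3 + 1; at 4: 4 + 1 = 5; next = 4
base 4: 4 = 4; at 5: 5 = 5; next = 4
base 5: 4 = 4; at 6: 4 = 4; next = 3

-1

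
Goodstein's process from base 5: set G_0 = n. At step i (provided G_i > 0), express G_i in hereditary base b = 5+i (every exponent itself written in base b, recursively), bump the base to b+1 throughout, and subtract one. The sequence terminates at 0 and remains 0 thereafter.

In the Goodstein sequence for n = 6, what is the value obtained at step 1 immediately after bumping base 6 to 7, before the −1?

7

base 5: 6 = 5 + 1; at 6: 6 + 1 = 7; next = 6
base 6: 6 = 6; at 7: 7 = 7; next = 6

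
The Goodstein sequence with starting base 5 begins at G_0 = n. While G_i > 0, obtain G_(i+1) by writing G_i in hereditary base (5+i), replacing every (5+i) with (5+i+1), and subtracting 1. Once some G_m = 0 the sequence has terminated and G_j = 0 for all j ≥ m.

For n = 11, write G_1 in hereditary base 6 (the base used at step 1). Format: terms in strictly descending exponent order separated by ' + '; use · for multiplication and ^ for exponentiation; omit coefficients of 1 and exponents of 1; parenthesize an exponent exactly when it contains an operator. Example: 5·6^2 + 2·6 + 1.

2·6

(0) 11|_5 = 2·5 + 1 ↦ 2·6 + 1|_6 = 13 ⇒ 12
(1) 12|_6 = 2·6 ↦ 2·7|_7 = 14 ⇒ 13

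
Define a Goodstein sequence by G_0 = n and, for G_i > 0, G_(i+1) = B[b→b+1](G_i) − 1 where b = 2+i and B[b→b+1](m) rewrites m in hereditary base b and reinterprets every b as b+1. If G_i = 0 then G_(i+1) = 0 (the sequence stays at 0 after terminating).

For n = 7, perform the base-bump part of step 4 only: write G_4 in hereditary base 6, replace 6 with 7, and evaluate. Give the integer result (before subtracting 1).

823544

base 2: 7 = 2^2 + 2 + 1; at 3: 3^3 + 3 + 1 = 31; next = 30
base 3: 30 = 3^3 + 3; at 4: 4^4 + 4 = 260; next = 259
base 4: 259 = 4^4 + 3; at 5: 5^5 + 3 = 3128; next = 3127
base 5: 3127 = 5^5 + 2; at 6: 6^6 + 2 = 46658; next = 46657
base 6: 46657 = 6^6 + 1; at 7: 7^7 + 1 = 823544; next = 823543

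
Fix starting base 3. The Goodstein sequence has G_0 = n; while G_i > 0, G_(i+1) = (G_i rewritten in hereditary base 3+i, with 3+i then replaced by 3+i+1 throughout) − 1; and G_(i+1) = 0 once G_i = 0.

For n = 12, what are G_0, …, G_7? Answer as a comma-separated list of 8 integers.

12, 19, 27, 37, 49, 63, 69, 75

12 —HB3→ 3^2 + 3 —bump→ 4^2 + 4 = 20 —(−1)→ 19
19 —HB4→ 4^2 + 3 —bump→ 5^2 + 3 = 28 —(−1)→ 27
27 —HB5→ 5^2 + 2 —bump→ 6^2 + 2 = 38 —(−1)→ 37
37 —HB6→ 6^2 + 1 —bump→ 7^2 + 1 = 50 —(−1)→ 49
49 —HB7→ 7^2 —bump→ 8^2 = 64 —(−1)→ 63
63 —HB8→ 7·8 + 7 —bump→ 7·9 + 7 = 70 —(−1)→ 69
69 —HB9→ 7·9 + 6 —bump→ 7·10 + 6 = 76 —(−1)→ 75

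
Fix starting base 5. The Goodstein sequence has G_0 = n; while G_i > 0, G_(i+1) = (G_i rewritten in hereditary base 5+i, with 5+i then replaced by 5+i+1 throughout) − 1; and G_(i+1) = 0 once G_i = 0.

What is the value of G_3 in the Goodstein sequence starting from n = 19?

25

19 —HB5→ 3·5 + 4 —bump→ 3·6 + 4 = 22 —(−1)→ 21
21 —HB6→ 3·6 + 3 —bump→ 3·7 + 3 = 24 —(−1)→ 23
23 —HB7→ 3·7 + 2 —bump→ 3·8 + 2 = 26 —(−1)→ 25
25 —HB8→ 3·8 + 1 —bump→ 3·9 + 1 = 28 —(−1)→ 27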